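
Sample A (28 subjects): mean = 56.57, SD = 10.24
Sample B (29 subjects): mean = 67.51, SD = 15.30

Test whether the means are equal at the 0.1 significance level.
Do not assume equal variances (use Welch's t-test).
Welch's two-sample t-test:
H₀: μ₁ = μ₂
H₁: μ₁ ≠ μ₂
s₁²/n₁ = 10.24²/28 = 3.7449,  s₂²/n₂ = 15.30²/29 = 8.0721
SE = √(s₁²/n₁ + s₂²/n₂) = √(3.7449 + 8.0721) = 3.4376
df (Welch-Satterthwaite) = (s₁²/n₁ + s₂²/n₂)² / [(s₁²/n₁)²/(n₁-1) + (s₂²/n₂)²/(n₂-1)] ≈ 49.06
t = (x̄₁ - x̄₂) / SE = (56.57 - 67.51) / 3.4376 = -10.94 / 3.4376 = -3.182
p-value = 0.0025

Since p-value < α = 0.1, we reject H₀.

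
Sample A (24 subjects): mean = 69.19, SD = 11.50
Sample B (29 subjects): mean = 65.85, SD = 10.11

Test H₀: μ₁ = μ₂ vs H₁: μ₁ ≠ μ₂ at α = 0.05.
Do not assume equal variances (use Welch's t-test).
Welch's two-sample t-test:
H₀: μ₁ = μ₂
H₁: μ₁ ≠ μ₂
s₁²/n₁ = 11.50²/24 = 5.5104,  s₂²/n₂ = 10.11²/29 = 3.5246
SE = √(s₁²/n₁ + s₂²/n₂) = √(5.5104 + 3.5246) = 3.0058
df (Welch-Satterthwaite) = (s₁²/n₁ + s₂²/n₂)² / [(s₁²/n₁)²/(n₁-1) + (s₂²/n₂)²/(n₂-1)] ≈ 46.28
t = (x̄₁ - x̄₂) / SE = (69.19 - 65.85) / 3.0058 = 3.34 / 3.0058 = 1.111
p-value = 0.2722

Since p-value > α = 0.05, we fail to reject H₀.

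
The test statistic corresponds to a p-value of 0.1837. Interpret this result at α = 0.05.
Since p = 0.1837 > α = 0.05, fail to reject H₀.
There is insufficient evidence to reject the null hypothesis; the result is not statistically significant at the 0.05 level.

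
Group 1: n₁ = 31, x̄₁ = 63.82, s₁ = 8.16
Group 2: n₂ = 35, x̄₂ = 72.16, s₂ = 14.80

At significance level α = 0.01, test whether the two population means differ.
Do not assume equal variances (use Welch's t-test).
Welch's two-sample t-test:
H₀: μ₁ = μ₂
H₁: μ₁ ≠ μ₂
s₁²/n₁ = 8.16²/31 = 2.1479,  s₂²/n₂ = 14.80²/35 = 6.2583
SE = √(s₁²/n₁ + s₂²/n₂) = √(2.1479 + 6.2583) = 2.8993
df (Welch-Satterthwaite) = (s₁²/n₁ + s₂²/n₂)² / [(s₁²/n₁)²/(n₁-1) + (s₂²/n₂)²/(n₂-1)] ≈ 54.12
t = (x̄₁ - x̄₂) / SE = (63.82 - 72.16) / 2.8993 = -8.34 / 2.8993 = -2.877
p-value = 0.0057

Since p-value < α = 0.01, we reject H₀.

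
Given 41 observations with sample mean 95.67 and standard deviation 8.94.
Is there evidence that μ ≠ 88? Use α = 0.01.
One-sample t-test:
H₀: μ = 88
H₁: μ ≠ 88
df = n - 1 = 40
t = (x̄ - μ₀) / (s/√n) = (95.67 - 88) / (8.94/√41) = 5.494
p-value < 0.0001

Since p-value < α = 0.01, we reject H₀.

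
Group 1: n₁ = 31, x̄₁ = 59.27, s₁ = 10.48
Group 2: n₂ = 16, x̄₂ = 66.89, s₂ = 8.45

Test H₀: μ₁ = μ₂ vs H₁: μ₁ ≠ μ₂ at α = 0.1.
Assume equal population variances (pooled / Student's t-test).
Student's two-sample t-test (equal variances):
H₀: μ₁ = μ₂
H₁: μ₁ ≠ μ₂
df = n₁ + n₂ - 2 = 45
Pooled variance s_p² = [(n₁-1)s₁² + (n₂-1)s₂²] / (n₁ + n₂ - 2) = [(30)(10.48²) + (15)(8.45²)] / 45 = 97.0211
SE = √(s_p²(1/n₁ + 1/n₂)) = √(97.0211 × (1/31 + 1/16)) = 3.0321
t = (x̄₁ - x̄₂) / SE = (59.27 - 66.89) / 3.0321 = -7.62 / 3.0321 = -2.513
p-value = 0.0156

Since p-value < α = 0.1, we reject H₀.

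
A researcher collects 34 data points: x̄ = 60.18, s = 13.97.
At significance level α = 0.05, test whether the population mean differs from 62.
One-sample t-test:
H₀: μ = 62
H₁: μ ≠ 62
df = n - 1 = 33
t = (x̄ - μ₀) / (s/√n) = (60.18 - 62) / (13.97/√34) = -0.760
p-value = 0.4529

Since p-value > α = 0.05, we fail to reject H₀.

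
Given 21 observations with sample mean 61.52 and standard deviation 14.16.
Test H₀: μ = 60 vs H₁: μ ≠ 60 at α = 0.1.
One-sample t-test:
H₀: μ = 60
H₁: μ ≠ 60
df = n - 1 = 20
t = (x̄ - μ₀) / (s/√n) = (61.52 - 60) / (14.16/√21) = 0.492
p-value = 0.6281

Since p-value > α = 0.1, we fail to reject H₀.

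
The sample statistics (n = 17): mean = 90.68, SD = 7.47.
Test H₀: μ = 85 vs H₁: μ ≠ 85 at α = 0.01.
One-sample t-test:
H₀: μ = 85
H₁: μ ≠ 85
df = n - 1 = 16
t = (x̄ - μ₀) / (s/√n) = (90.68 - 85) / (7.47/√17) = 3.135
p-value = 0.0064

Since p-value < α = 0.01, we reject H₀.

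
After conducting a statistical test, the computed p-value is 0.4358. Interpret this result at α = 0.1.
Since p = 0.4358 > α = 0.1, fail to reject H₀.
There is insufficient evidence to reject the null hypothesis; the result is not statistically significant at the 0.1 level.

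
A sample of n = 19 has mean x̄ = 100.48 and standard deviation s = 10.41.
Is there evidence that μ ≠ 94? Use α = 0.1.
One-sample t-test:
H₀: μ = 94
H₁: μ ≠ 94
df = n - 1 = 18
t = (x̄ - μ₀) / (s/√n) = (100.48 - 94) / (10.41/√19) = 2.713
p-value = 0.0142

Since p-value < α = 0.1, we reject H₀.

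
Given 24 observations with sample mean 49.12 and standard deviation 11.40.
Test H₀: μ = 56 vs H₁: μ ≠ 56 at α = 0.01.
One-sample t-test:
H₀: μ = 56
H₁: μ ≠ 56
df = n - 1 = 23
t = (x̄ - μ₀) / (s/√n) = (49.12 - 56) / (11.40/√24) = -2.957
p-value = 0.0071

Since p-value < α = 0.01, we reject H₀.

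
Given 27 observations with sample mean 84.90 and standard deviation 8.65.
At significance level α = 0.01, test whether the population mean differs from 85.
One-sample t-test:
H₀: μ = 85
H₁: μ ≠ 85
df = n - 1 = 26
t = (x̄ - μ₀) / (s/√n) = (84.90 - 85) / (8.65/√27) = -0.060
p-value = 0.9526

Since p-value > α = 0.01, we fail to reject H₀.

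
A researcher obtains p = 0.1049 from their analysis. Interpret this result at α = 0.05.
Since p = 0.1049 > α = 0.05, fail to reject H₀.
There is insufficient evidence to reject the null hypothesis; the result is not statistically significant at the 0.05 level.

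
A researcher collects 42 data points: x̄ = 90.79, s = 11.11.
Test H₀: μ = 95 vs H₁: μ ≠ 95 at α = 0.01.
One-sample t-test:
H₀: μ = 95
H₁: μ ≠ 95
df = n - 1 = 41
t = (x̄ - μ₀) / (s/√n) = (90.79 - 95) / (11.11/√42) = -2.456
p-value = 0.0184

Since p-value > α = 0.01, we fail to reject H₀.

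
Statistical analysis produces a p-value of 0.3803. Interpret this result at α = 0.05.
Since p = 0.3803 > α = 0.05, fail to reject H₀.
There is insufficient evidence to reject the null hypothesis; the result is not statistically significant at the 0.05 level.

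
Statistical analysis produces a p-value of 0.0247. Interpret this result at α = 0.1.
Since p = 0.0247 < α = 0.1, reject H₀.
There is sufficient evidence to reject the null hypothesis; the result is statistically significant at the 0.1 level.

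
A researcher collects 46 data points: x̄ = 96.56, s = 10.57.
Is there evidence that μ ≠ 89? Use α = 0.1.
One-sample t-test:
H₀: μ = 89
H₁: μ ≠ 89
df = n - 1 = 45
t = (x̄ - μ₀) / (s/√n) = (96.56 - 89) / (10.57/√46) = 4.851
p-value < 0.0001

Since p-value < α = 0.1, we reject H₀.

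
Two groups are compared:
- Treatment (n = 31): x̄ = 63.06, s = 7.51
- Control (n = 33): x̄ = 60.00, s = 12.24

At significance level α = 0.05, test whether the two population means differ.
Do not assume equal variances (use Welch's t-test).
Welch's two-sample t-test:
H₀: μ₁ = μ₂
H₁: μ₁ ≠ μ₂
s₁²/n₁ = 7.51²/31 = 1.8194,  s₂²/n₂ = 12.24²/33 = 4.5399
SE = √(s₁²/n₁ + s₂²/n₂) = √(1.8194 + 4.5399) = 2.5218
df (Welch-Satterthwaite) = (s₁²/n₁ + s₂²/n₂)² / [(s₁²/n₁)²/(n₁-1) + (s₂²/n₂)²/(n₂-1)] ≈ 53.60
t = (x̄₁ - x̄₂) / SE = (63.06 - 60.00) / 2.5218 = 3.06 / 2.5218 = 1.213
p-value = 0.2303

Since p-value > α = 0.05, we fail to reject H₀.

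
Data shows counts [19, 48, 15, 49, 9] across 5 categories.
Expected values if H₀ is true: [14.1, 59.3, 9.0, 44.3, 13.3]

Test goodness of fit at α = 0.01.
Chi-square goodness of fit test:
H₀: observed counts match expected distribution
H₁: observed counts differ from expected distribution
df = k - 1 = 4
χ² = Σ(O - E)²/E
   = (19 - 14.1)²/14.1 + (48 - 59.3)²/59.3 + (15 - 9.0)²/9.0 + (49 - 44.3)²/44.3 + (9 - 13.3)²/13.3
   = 1.703 + 2.153 + 4.000 + 0.499 + 1.390
   = 9.74
p-value = 0.0449

Since p-value > α = 0.01, we fail to reject H₀.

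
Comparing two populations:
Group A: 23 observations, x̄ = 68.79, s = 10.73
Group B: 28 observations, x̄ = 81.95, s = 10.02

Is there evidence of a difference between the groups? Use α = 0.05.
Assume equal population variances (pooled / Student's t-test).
Student's two-sample t-test (equal variances):
H₀: μ₁ = μ₂
H₁: μ₁ ≠ μ₂
df = n₁ + n₂ - 2 = 49
Pooled variance s_p² = [(n₁-1)s₁² + (n₂-1)s₂²] / (n₁ + n₂ - 2) = [(22)(10.73²) + (27)(10.02²)] / 49 = 107.0150
SE = √(s_p²(1/n₁ + 1/n₂)) = √(107.0150 × (1/23 + 1/28)) = 2.9111
t = (x̄₁ - x̄₂) / SE = (68.79 - 81.95) / 2.9111 = -13.16 / 2.9111 = -4.521
p-value < 0.0001

Since p-value < α = 0.05, we reject H₀.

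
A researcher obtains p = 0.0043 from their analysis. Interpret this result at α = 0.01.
Since p = 0.0043 < α = 0.01, reject H₀.
There is sufficient evidence to reject the null hypothesis; the result is statistically significant at the 0.01 level.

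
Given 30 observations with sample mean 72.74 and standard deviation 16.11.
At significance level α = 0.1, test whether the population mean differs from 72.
One-sample t-test:
H₀: μ = 72
H₁: μ ≠ 72
df = n - 1 = 29
t = (x̄ - μ₀) / (s/√n) = (72.74 - 72) / (16.11/√30) = 0.252
p-value = 0.8031

Since p-value > α = 0.1, we fail to reject H₀.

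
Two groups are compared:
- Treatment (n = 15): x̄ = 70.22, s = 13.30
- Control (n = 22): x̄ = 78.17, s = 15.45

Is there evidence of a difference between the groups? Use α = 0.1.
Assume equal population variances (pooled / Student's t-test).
Student's two-sample t-test (equal variances):
H₀: μ₁ = μ₂
H₁: μ₁ ≠ μ₂
df = n₁ + n₂ - 2 = 35
Pooled variance s_p² = [(n₁-1)s₁² + (n₂-1)s₂²] / (n₁ + n₂ - 2) = [(14)(13.30²) + (21)(15.45²)] / 35 = 213.9775
SE = √(s_p²(1/n₁ + 1/n₂)) = √(213.9775 × (1/15 + 1/22)) = 4.8981
t = (x̄₁ - x̄₂) / SE = (70.22 - 78.17) / 4.8981 = -7.95 / 4.8981 = -1.623
p-value = 0.1135

Since p-value > α = 0.1, we fail to reject H₀.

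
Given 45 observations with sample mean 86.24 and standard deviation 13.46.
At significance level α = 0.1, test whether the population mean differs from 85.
One-sample t-test:
H₀: μ = 85
H₁: μ ≠ 85
df = n - 1 = 44
t = (x̄ - μ₀) / (s/√n) = (86.24 - 85) / (13.46/√45) = 0.618
p-value = 0.5398

Since p-value > α = 0.1, we fail to reject H₀.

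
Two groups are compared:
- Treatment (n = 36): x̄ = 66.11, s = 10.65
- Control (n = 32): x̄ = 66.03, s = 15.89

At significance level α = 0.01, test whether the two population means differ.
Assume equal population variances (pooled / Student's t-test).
Student's two-sample t-test (equal variances):
H₀: μ₁ = μ₂
H₁: μ₁ ≠ μ₂
df = n₁ + n₂ - 2 = 66
Pooled variance s_p² = [(n₁-1)s₁² + (n₂-1)s₂²] / (n₁ + n₂ - 2) = [(35)(10.65²) + (31)(15.89²)] / 66 = 178.7431
SE = √(s_p²(1/n₁ + 1/n₂)) = √(178.7431 × (1/36 + 1/32)) = 3.2482
t = (x̄₁ - x̄₂) / SE = (66.11 - 66.03) / 3.2482 = 0.08 / 3.2482 = 0.025
p-value = 0.9804

Since p-value > α = 0.01, we fail to reject H₀.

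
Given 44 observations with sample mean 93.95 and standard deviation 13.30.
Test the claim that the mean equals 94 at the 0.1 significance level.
One-sample t-test:
H₀: μ = 94
H₁: μ ≠ 94
df = n - 1 = 43
t = (x̄ - μ₀) / (s/√n) = (93.95 - 94) / (13.30/√44) = -0.025
p-value = 0.9802

Since p-value > α = 0.1, we fail to reject H₀.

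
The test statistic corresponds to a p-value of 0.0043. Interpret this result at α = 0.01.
Since p = 0.0043 < α = 0.01, reject H₀.
There is sufficient evidence to reject the null hypothesis; the result is statistically significant at the 0.01 level.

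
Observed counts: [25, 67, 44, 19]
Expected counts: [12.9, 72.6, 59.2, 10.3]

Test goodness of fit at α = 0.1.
Chi-square goodness of fit test:
H₀: observed counts match expected distribution
H₁: observed counts differ from expected distribution
df = k - 1 = 3
χ² = Σ(O - E)²/E
   = (25 - 12.9)²/12.9 + (67 - 72.6)²/72.6 + (44 - 59.2)²/59.2 + (19 - 10.3)²/10.3
   = 11.350 + 0.432 + 3.903 + 7.349
   = 23.03
p-value < 0.0001

Since p-value < α = 0.1, we reject H₀.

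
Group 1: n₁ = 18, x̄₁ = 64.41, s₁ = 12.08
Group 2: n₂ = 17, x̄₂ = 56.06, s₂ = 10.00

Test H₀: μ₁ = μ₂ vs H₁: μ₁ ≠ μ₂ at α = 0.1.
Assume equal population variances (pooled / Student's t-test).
Student's two-sample t-test (equal variances):
H₀: μ₁ = μ₂
H₁: μ₁ ≠ μ₂
df = n₁ + n₂ - 2 = 33
Pooled variance s_p² = [(n₁-1)s₁² + (n₂-1)s₂²] / (n₁ + n₂ - 2) = [(17)(12.08²) + (16)(10.00²)] / 33 = 123.6591
SE = √(s_p²(1/n₁ + 1/n₂)) = √(123.6591 × (1/18 + 1/17)) = 3.7609
t = (x̄₁ - x̄₂) / SE = (64.41 - 56.06) / 3.7609 = 8.35 / 3.7609 = 2.220
p-value = 0.0334

Since p-value < α = 0.1, we reject H₀.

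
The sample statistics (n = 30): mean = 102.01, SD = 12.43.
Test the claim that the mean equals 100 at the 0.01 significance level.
One-sample t-test:
H₀: μ = 100
H₁: μ ≠ 100
df = n - 1 = 29
t = (x̄ - μ₀) / (s/√n) = (102.01 - 100) / (12.43/√30) = 0.886
p-value = 0.3831

Since p-value > α = 0.01, we fail to reject H₀.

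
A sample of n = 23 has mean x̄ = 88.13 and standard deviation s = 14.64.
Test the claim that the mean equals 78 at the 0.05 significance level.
One-sample t-test:
H₀: μ = 78
H₁: μ ≠ 78
df = n - 1 = 22
t = (x̄ - μ₀) / (s/√n) = (88.13 - 78) / (14.64/√23) = 3.318
p-value = 0.0031

Since p-value < α = 0.05, we reject H₀.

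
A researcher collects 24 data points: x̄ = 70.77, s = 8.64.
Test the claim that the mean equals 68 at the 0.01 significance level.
One-sample t-test:
H₀: μ = 68
H₁: μ ≠ 68
df = n - 1 = 23
t = (x̄ - μ₀) / (s/√n) = (70.77 - 68) / (8.64/√24) = 1.571
p-value = 0.1299

Since p-value > α = 0.01, we fail to reject H₀.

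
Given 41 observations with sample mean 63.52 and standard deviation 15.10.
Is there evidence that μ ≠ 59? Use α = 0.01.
One-sample t-test:
H₀: μ = 59
H₁: μ ≠ 59
df = n - 1 = 40
t = (x̄ - μ₀) / (s/√n) = (63.52 - 59) / (15.10/√41) = 1.917
p-value = 0.0624

Since p-value > α = 0.01, we fail to reject H₀.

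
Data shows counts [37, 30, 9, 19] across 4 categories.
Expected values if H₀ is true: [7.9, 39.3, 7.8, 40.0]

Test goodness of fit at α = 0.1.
Chi-square goodness of fit test:
H₀: observed counts match expected distribution
H₁: observed counts differ from expected distribution
df = k - 1 = 3
χ² = Σ(O - E)²/E
   = (37 - 7.9)²/7.9 + (30 - 39.3)²/39.3 + (9 - 7.8)²/7.8 + (19 - 40.0)²/40.0
   = 107.191 + 2.201 + 0.185 + 11.025
   = 120.60
p-value < 0.0001

Since p-value < α = 0.1, we reject H₀.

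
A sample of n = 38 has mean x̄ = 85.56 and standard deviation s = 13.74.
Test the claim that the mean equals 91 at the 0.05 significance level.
One-sample t-test:
H₀: μ = 91
H₁: μ ≠ 91
df = n - 1 = 37
t = (x̄ - μ₀) / (s/√n) = (85.56 - 91) / (13.74/√38) = -2.441
p-value = 0.0196

Since p-value < α = 0.05, we reject H₀.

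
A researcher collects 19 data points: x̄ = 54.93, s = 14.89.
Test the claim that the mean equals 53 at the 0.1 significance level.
One-sample t-test:
H₀: μ = 53
H₁: μ ≠ 53
df = n - 1 = 18
t = (x̄ - μ₀) / (s/√n) = (54.93 - 53) / (14.89/√19) = 0.565
p-value = 0.5791

Since p-value > α = 0.1, we fail to reject H₀.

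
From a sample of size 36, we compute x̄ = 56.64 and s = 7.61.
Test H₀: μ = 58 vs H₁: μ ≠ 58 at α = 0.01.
One-sample t-test:
H₀: μ = 58
H₁: μ ≠ 58
df = n - 1 = 35
t = (x̄ - μ₀) / (s/√n) = (56.64 - 58) / (7.61/√36) = -1.072
p-value = 0.2909

Since p-value > α = 0.01, we fail to reject H₀.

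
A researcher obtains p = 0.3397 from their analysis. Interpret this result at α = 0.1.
Since p = 0.3397 > α = 0.1, fail to reject H₀.
There is insufficient evidence to reject the null hypothesis; the result is not statistically significant at the 0.1 level.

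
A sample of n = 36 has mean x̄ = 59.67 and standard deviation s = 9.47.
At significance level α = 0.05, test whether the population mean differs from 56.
One-sample t-test:
H₀: μ = 56
H₁: μ ≠ 56
df = n - 1 = 35
t = (x̄ - μ₀) / (s/√n) = (59.67 - 56) / (9.47/√36) = 2.325
p-value = 0.0260

Since p-value < α = 0.05, we reject H₀.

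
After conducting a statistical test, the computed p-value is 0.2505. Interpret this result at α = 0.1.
Since p = 0.2505 > α = 0.1, fail to reject H₀.
There is insufficient evidence to reject the null hypothesis; the result is not statistically significant at the 0.1 level.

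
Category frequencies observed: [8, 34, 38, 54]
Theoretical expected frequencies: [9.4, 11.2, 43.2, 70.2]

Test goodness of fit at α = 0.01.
Chi-square goodness of fit test:
H₀: observed counts match expected distribution
H₁: observed counts differ from expected distribution
df = k - 1 = 3
χ² = Σ(O - E)²/E
   = (8 - 9.4)²/9.4 + (34 - 11.2)²/11.2 + (38 - 43.2)²/43.2 + (54 - 70.2)²/70.2
   = 0.209 + 46.414 + 0.626 + 3.738
   = 50.99
p-value < 0.0001

Since p-value < α = 0.01, we reject H₀.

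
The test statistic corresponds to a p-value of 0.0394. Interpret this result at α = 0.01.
Since p = 0.0394 > α = 0.01, fail to reject H₀.
There is insufficient evidence to reject the null hypothesis; the result is not statistically significant at the 0.01 level.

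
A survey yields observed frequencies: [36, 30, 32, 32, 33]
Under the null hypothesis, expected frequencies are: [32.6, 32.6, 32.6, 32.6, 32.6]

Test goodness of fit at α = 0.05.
Chi-square goodness of fit test:
H₀: observed counts match expected distribution
H₁: observed counts differ from expected distribution
df = k - 1 = 4
χ² = Σ(O - E)²/E
   = (36 - 32.6)²/32.6 + (30 - 32.6)²/32.6 + (32 - 32.6)²/32.6 + (32 - 32.6)²/32.6 + (33 - 32.6)²/32.6
   = 0.355 + 0.207 + 0.011 + 0.011 + 0.005
   = 0.59
p-value = 0.9643

Since p-value > α = 0.05, we fail to reject H₀.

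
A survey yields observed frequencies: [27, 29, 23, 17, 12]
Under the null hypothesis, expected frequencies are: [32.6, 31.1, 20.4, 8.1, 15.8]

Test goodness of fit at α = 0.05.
Chi-square goodness of fit test:
H₀: observed counts match expected distribution
H₁: observed counts differ from expected distribution
df = k - 1 = 4
χ² = Σ(O - E)²/E
   = (27 - 32.6)²/32.6 + (29 - 31.1)²/31.1 + (23 - 20.4)²/20.4 + (17 - 8.1)²/8.1 + (12 - 15.8)²/15.8
   = 0.962 + 0.142 + 0.331 + 9.779 + 0.914
   = 12.13
p-value = 0.0164

Since p-value < α = 0.05, we reject H₀.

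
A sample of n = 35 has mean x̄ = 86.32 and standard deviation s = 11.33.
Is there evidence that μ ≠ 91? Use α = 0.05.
One-sample t-test:
H₀: μ = 91
H₁: μ ≠ 91
df = n - 1 = 34
t = (x̄ - μ₀) / (s/√n) = (86.32 - 91) / (11.33/√35) = -2.444
p-value = 0.0199

Since p-value < α = 0.05, we reject H₀.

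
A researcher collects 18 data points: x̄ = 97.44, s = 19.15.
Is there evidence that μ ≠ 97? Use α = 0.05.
One-sample t-test:
H₀: μ = 97
H₁: μ ≠ 97
df = n - 1 = 17
t = (x̄ - μ₀) / (s/√n) = (97.44 - 97) / (19.15/√18) = 0.097
p-value = 0.9235

Since p-value > α = 0.05, we fail to reject H₀.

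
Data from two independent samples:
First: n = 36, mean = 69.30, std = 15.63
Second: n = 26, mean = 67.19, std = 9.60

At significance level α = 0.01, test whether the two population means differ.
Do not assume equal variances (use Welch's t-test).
Welch's two-sample t-test:
H₀: μ₁ = μ₂
H₁: μ₁ ≠ μ₂
s₁²/n₁ = 15.63²/36 = 6.7860,  s₂²/n₂ = 9.60²/26 = 3.5446
SE = √(s₁²/n₁ + s₂²/n₂) = √(6.7860 + 3.5446) = 3.2141
df (Welch-Satterthwaite) = (s₁²/n₁ + s₂²/n₂)² / [(s₁²/n₁)²/(n₁-1) + (s₂²/n₂)²/(n₂-1)] ≈ 58.69
t = (x̄₁ - x̄₂) / SE = (69.30 - 67.19) / 3.2141 = 2.11 / 3.2141 = 0.656
p-value = 0.5141

Since p-value > α = 0.01, we fail to reject H₀.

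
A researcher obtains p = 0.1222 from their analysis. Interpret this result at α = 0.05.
Since p = 0.1222 > α = 0.05, fail to reject H₀.
There is insufficient evidence to reject the null hypothesis; the result is not statistically significant at the 0.05 level.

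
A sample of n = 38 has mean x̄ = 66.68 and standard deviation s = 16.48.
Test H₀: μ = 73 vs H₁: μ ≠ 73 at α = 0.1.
One-sample t-test:
H₀: μ = 73
H₁: μ ≠ 73
df = n - 1 = 37
t = (x̄ - μ₀) / (s/√n) = (66.68 - 73) / (16.48/√38) = -2.364
p-value = 0.0234

Since p-value < α = 0.1, we reject H₀.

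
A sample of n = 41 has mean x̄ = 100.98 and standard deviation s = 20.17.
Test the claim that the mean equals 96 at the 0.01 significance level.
One-sample t-test:
H₀: μ = 96
H₁: μ ≠ 96
df = n - 1 = 40
t = (x̄ - μ₀) / (s/√n) = (100.98 - 96) / (20.17/√41) = 1.581
p-value = 0.1218

Since p-value > α = 0.01, we fail to reject H₀.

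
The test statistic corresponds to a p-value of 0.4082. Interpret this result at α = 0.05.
Since p = 0.4082 > α = 0.05, fail to reject H₀.
There is insufficient evidence to reject the null hypothesis; the result is not statistically significant at the 0.05 level.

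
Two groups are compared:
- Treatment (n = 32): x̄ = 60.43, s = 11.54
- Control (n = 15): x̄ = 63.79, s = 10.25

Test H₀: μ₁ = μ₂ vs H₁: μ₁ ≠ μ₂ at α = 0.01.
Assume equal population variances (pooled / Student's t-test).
Student's two-sample t-test (equal variances):
H₀: μ₁ = μ₂
H₁: μ₁ ≠ μ₂
df = n₁ + n₂ - 2 = 45
Pooled variance s_p² = [(n₁-1)s₁² + (n₂-1)s₂²] / (n₁ + n₂ - 2) = [(31)(11.54²) + (14)(10.25²)] / 45 = 124.4265
SE = √(s_p²(1/n₁ + 1/n₂)) = √(124.4265 × (1/32 + 1/15)) = 3.4905
t = (x̄₁ - x̄₂) / SE = (60.43 - 63.79) / 3.4905 = -3.36 / 3.4905 = -0.963
p-value = 0.3409

Since p-value > α = 0.01, we fail to reject H₀.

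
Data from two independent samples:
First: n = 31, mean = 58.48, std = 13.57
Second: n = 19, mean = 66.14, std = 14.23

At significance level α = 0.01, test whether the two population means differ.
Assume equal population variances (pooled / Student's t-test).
Student's two-sample t-test (equal variances):
H₀: μ₁ = μ₂
H₁: μ₁ ≠ μ₂
df = n₁ + n₂ - 2 = 48
Pooled variance s_p² = [(n₁-1)s₁² + (n₂-1)s₂²] / (n₁ + n₂ - 2) = [(30)(13.57²) + (18)(14.23²)] / 48 = 191.0254
SE = √(s_p²(1/n₁ + 1/n₂)) = √(191.0254 × (1/31 + 1/19)) = 4.0269
t = (x̄₁ - x̄₂) / SE = (58.48 - 66.14) / 4.0269 = -7.66 / 4.0269 = -1.902
p-value = 0.0632

Since p-value > α = 0.01, we fail to reject H₀.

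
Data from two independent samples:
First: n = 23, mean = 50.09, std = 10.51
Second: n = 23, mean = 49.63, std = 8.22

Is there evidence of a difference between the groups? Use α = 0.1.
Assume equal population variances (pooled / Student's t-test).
Student's two-sample t-test (equal variances):
H₀: μ₁ = μ₂
H₁: μ₁ ≠ μ₂
df = n₁ + n₂ - 2 = 44
Pooled variance s_p² = [(n₁-1)s₁² + (n₂-1)s₂²] / (n₁ + n₂ - 2) = [(22)(10.51²) + (22)(8.22²)] / 44 = 89.0143
SE = √(s_p²(1/n₁ + 1/n₂)) = √(89.0143 × (1/23 + 1/23)) = 2.7822
t = (x̄₁ - x̄₂) / SE = (50.09 - 49.63) / 2.7822 = 0.46 / 2.7822 = 0.165
p-value = 0.8694

Since p-value > α = 0.1, we fail to reject H₀.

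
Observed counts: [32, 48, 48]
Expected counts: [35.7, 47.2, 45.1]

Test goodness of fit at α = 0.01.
Chi-square goodness of fit test:
H₀: observed counts match expected distribution
H₁: observed counts differ from expected distribution
df = k - 1 = 2
χ² = Σ(O - E)²/E
   = (32 - 35.7)²/35.7 + (48 - 47.2)²/47.2 + (48 - 45.1)²/45.1
   = 0.383 + 0.014 + 0.186
   = 0.58
p-value = 0.7470

Since p-value > α = 0.01, we fail to reject H₀.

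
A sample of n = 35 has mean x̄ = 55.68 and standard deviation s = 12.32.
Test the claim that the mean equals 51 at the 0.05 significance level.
One-sample t-test:
H₀: μ = 51
H₁: μ ≠ 51
df = n - 1 = 34
t = (x̄ - μ₀) / (s/√n) = (55.68 - 51) / (12.32/√35) = 2.247
p-value = 0.0312

Since p-value < α = 0.05, we reject H₀.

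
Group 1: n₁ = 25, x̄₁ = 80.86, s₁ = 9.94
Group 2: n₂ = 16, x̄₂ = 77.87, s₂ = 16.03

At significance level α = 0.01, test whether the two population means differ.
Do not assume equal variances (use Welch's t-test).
Welch's two-sample t-test:
H₀: μ₁ = μ₂
H₁: μ₁ ≠ μ₂
s₁²/n₁ = 9.94²/25 = 3.9521,  s₂²/n₂ = 16.03²/16 = 16.0601
SE = √(s₁²/n₁ + s₂²/n₂) = √(3.9521 + 16.0601) = 4.4735
df (Welch-Satterthwaite) = (s₁²/n₁ + s₂²/n₂)² / [(s₁²/n₁)²/(n₁-1) + (s₂²/n₂)²/(n₂-1)] ≈ 22.44
t = (x̄₁ - x̄₂) / SE = (80.86 - 77.87) / 4.4735 = 2.99 / 4.4735 = 0.668
p-value = 0.5107

Since p-value > α = 0.01, we fail to reject H₀.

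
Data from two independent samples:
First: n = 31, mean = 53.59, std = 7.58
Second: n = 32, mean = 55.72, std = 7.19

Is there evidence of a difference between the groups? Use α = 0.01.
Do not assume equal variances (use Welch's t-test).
Welch's two-sample t-test:
H₀: μ₁ = μ₂
H₁: μ₁ ≠ μ₂
s₁²/n₁ = 7.58²/31 = 1.8534,  s₂²/n₂ = 7.19²/32 = 1.6155
SE = √(s₁²/n₁ + s₂²/n₂) = √(1.8534 + 1.6155) = 1.8625
df (Welch-Satterthwaite) = (s₁²/n₁ + s₂²/n₂)² / [(s₁²/n₁)²/(n₁-1) + (s₂²/n₂)²/(n₂-1)] ≈ 60.56
t = (x̄₁ - x̄₂) / SE = (53.59 - 55.72) / 1.8625 = -2.13 / 1.8625 = -1.144
p-value = 0.2573

Since p-value > α = 0.01, we fail to reject H₀.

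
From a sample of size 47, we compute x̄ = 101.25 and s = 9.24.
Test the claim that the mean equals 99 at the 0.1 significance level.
One-sample t-test:
H₀: μ = 99
H₁: μ ≠ 99
df = n - 1 = 46
t = (x̄ - μ₀) / (s/√n) = (101.25 - 99) / (9.24/√47) = 1.669
p-value = 0.1018

Since p-value > α = 0.1, we fail to reject H₀.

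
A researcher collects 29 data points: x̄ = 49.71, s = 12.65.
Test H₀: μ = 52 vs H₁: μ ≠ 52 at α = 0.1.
One-sample t-test:
H₀: μ = 52
H₁: μ ≠ 52
df = n - 1 = 28
t = (x̄ - μ₀) / (s/√n) = (49.71 - 52) / (12.65/√29) = -0.975
p-value = 0.3380

Since p-value > α = 0.1, we fail to reject H₀.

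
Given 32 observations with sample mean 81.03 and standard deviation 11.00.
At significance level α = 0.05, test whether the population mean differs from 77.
One-sample t-test:
H₀: μ = 77
H₁: μ ≠ 77
df = n - 1 = 31
t = (x̄ - μ₀) / (s/√n) = (81.03 - 77) / (11.00/√32) = 2.072
p-value = 0.0466

Since p-value < α = 0.05, we reject H₀.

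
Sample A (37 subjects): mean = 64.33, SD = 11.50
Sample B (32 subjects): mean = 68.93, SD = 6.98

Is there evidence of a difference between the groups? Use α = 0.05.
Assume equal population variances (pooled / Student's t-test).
Student's two-sample t-test (equal variances):
H₀: μ₁ = μ₂
H₁: μ₁ ≠ μ₂
df = n₁ + n₂ - 2 = 67
Pooled variance s_p² = [(n₁-1)s₁² + (n₂-1)s₂²] / (n₁ + n₂ - 2) = [(36)(11.50²) + (31)(6.98²)] / 67 = 93.6020
SE = √(s_p²(1/n₁ + 1/n₂)) = √(93.6020 × (1/37 + 1/32)) = 2.3356
t = (x̄₁ - x̄₂) / SE = (64.33 - 68.93) / 2.3356 = -4.60 / 2.3356 = -1.970
p-value = 0.0530

Since p-value > α = 0.05, we fail to reject H₀.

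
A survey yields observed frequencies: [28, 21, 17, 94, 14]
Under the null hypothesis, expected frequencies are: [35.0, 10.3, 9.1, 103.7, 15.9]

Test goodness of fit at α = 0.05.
Chi-square goodness of fit test:
H₀: observed counts match expected distribution
H₁: observed counts differ from expected distribution
df = k - 1 = 4
χ² = Σ(O - E)²/E
   = (28 - 35.0)²/35.0 + (21 - 10.3)²/10.3 + (17 - 9.1)²/9.1 + (94 - 103.7)²/103.7 + (14 - 15.9)²/15.9
   = 1.400 + 11.116 + 6.858 + 0.907 + 0.227
   = 20.51
p-value = 0.0004

Since p-value < α = 0.05, we reject H₀.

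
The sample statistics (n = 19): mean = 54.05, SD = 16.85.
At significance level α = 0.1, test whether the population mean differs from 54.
One-sample t-test:
H₀: μ = 54
H₁: μ ≠ 54
df = n - 1 = 18
t = (x̄ - μ₀) / (s/√n) = (54.05 - 54) / (16.85/√19) = 0.013
p-value = 0.9898

Since p-value > α = 0.1, we fail to reject H₀.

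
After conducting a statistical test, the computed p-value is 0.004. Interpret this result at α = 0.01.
Since p = 0.004 < α = 0.01, reject H₀.
There is sufficient evidence to reject the null hypothesis; the result is statistically significant at the 0.01 level.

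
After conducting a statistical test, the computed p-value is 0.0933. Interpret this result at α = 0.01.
Since p = 0.0933 > α = 0.01, fail to reject H₀.
There is insufficient evidence to reject the null hypothesis; the result is not statistically significant at the 0.01 level.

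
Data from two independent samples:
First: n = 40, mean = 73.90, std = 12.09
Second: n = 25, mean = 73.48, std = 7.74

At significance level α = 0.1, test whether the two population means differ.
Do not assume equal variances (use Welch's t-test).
Welch's two-sample t-test:
H₀: μ₁ = μ₂
H₁: μ₁ ≠ μ₂
s₁²/n₁ = 12.09²/40 = 3.6542,  s₂²/n₂ = 7.74²/25 = 2.3963
SE = √(s₁²/n₁ + s₂²/n₂) = √(3.6542 + 2.3963) = 2.4598
df (Welch-Satterthwaite) = (s₁²/n₁ + s₂²/n₂)² / [(s₁²/n₁)²/(n₁-1) + (s₂²/n₂)²/(n₂-1)] ≈ 62.94
t = (x̄₁ - x̄₂) / SE = (73.90 - 73.48) / 2.4598 = 0.42 / 2.4598 = 0.171
p-value = 0.8650

Since p-value > α = 0.1, we fail to reject H₀.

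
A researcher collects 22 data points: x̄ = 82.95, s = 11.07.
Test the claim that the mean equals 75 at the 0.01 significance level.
One-sample t-test:
H₀: μ = 75
H₁: μ ≠ 75
df = n - 1 = 21
t = (x̄ - μ₀) / (s/√n) = (82.95 - 75) / (11.07/√22) = 3.368
p-value = 0.0029

Since p-value < α = 0.01, we reject H₀.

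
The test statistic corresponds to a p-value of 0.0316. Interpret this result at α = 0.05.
Since p = 0.0316 < α = 0.05, reject H₀.
There is sufficient evidence to reject the null hypothesis; the result is statistically significant at the 0.05 level.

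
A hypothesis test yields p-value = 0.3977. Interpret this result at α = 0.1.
Since p = 0.3977 > α = 0.1, fail to reject H₀.
There is insufficient evidence to reject the null hypothesis; the result is not statistically significant at the 0.1 level.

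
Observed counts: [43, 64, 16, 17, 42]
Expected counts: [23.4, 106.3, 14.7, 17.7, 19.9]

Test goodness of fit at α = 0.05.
Chi-square goodness of fit test:
H₀: observed counts match expected distribution
H₁: observed counts differ from expected distribution
df = k - 1 = 4
χ² = Σ(O - E)²/E
   = (43 - 23.4)²/23.4 + (64 - 106.3)²/106.3 + (16 - 14.7)²/14.7 + (17 - 17.7)²/17.7 + (42 - 19.9)²/19.9
   = 16.417 + 16.832 + 0.115 + 0.028 + 24.543
   = 57.94
p-value < 0.0001

Since p-value < α = 0.05, we reject H₀.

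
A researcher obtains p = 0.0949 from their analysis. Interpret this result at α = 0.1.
Since p = 0.0949 < α = 0.1, reject H₀.
There is sufficient evidence to reject the null hypothesis; the result is statistically significant at the 0.1 level.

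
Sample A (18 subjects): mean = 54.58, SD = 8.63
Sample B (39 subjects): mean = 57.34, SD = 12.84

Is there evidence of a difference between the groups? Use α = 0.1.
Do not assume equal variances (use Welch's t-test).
Welch's two-sample t-test:
H₀: μ₁ = μ₂
H₁: μ₁ ≠ μ₂
s₁²/n₁ = 8.63²/18 = 4.1376,  s₂²/n₂ = 12.84²/39 = 4.2273
SE = √(s₁²/n₁ + s₂²/n₂) = √(4.1376 + 4.2273) = 2.8922
df (Welch-Satterthwaite) = (s₁²/n₁ + s₂²/n₂)² / [(s₁²/n₁)²/(n₁-1) + (s₂²/n₂)²/(n₂-1)] ≈ 47.36
t = (x̄₁ - x̄₂) / SE = (54.58 - 57.34) / 2.8922 = -2.76 / 2.8922 = -0.954
p-value = 0.3448

Since p-value > α = 0.1, we fail to reject H₀.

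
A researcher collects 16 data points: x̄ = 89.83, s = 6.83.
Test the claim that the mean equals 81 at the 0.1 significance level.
One-sample t-test:
H₀: μ = 81
H₁: μ ≠ 81
df = n - 1 = 15
t = (x̄ - μ₀) / (s/√n) = (89.83 - 81) / (6.83/√16) = 5.171
p-value = 0.0001

Since p-value < α = 0.1, we reject H₀.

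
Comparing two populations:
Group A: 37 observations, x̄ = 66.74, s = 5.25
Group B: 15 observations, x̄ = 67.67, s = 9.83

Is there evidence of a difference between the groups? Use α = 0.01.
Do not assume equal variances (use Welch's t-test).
Welch's two-sample t-test:
H₀: μ₁ = μ₂
H₁: μ₁ ≠ μ₂
s₁²/n₁ = 5.25²/37 = 0.7449,  s₂²/n₂ = 9.83²/15 = 6.4419
SE = √(s₁²/n₁ + s₂²/n₂) = √(0.7449 + 6.4419) = 2.6808
df (Welch-Satterthwaite) = (s₁²/n₁ + s₂²/n₂)² / [(s₁²/n₁)²/(n₁-1) + (s₂²/n₂)²/(n₂-1)] ≈ 17.33
t = (x̄₁ - x̄₂) / SE = (66.74 - 67.67) / 2.6808 = -0.93 / 2.6808 = -0.347
p-value = 0.7328

Since p-value > α = 0.01, we fail to reject H₀.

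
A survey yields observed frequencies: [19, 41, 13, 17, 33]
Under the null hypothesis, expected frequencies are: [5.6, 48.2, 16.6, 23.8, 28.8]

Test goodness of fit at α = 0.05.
Chi-square goodness of fit test:
H₀: observed counts match expected distribution
H₁: observed counts differ from expected distribution
df = k - 1 = 4
χ² = Σ(O - E)²/E
   = (19 - 5.6)²/5.6 + (41 - 48.2)²/48.2 + (13 - 16.6)²/16.6 + (17 - 23.8)²/23.8 + (33 - 28.8)²/28.8
   = 32.064 + 1.076 + 0.781 + 1.943 + 0.612
   = 36.48
p-value < 0.0001

Since p-value < α = 0.05, we reject H₀.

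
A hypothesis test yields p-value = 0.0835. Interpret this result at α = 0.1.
Since p = 0.0835 < α = 0.1, reject H₀.
There is sufficient evidence to reject the null hypothesis; the result is statistically significant at the 0.1 level.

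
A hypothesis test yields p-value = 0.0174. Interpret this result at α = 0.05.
Since p = 0.0174 < α = 0.05, reject H₀.
There is sufficient evidence to reject the null hypothesis; the result is statistically significant at the 0.05 level.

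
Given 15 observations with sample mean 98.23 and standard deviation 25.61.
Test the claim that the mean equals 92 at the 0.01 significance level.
One-sample t-test:
H₀: μ = 92
H₁: μ ≠ 92
df = n - 1 = 14
t = (x̄ - μ₀) / (s/√n) = (98.23 - 92) / (25.61/√15) = 0.942
p-value = 0.3621

Since p-value > α = 0.01, we fail to reject H₀.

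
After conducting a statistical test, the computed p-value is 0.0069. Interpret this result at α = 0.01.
Since p = 0.0069 < α = 0.01, reject H₀.
There is sufficient evidence to reject the null hypothesis; the result is statistically significant at the 0.01 level.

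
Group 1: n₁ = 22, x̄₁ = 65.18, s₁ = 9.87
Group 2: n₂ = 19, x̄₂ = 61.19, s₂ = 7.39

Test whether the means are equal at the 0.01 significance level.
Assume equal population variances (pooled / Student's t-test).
Student's two-sample t-test (equal variances):
H₀: μ₁ = μ₂
H₁: μ₁ ≠ μ₂
df = n₁ + n₂ - 2 = 39
Pooled variance s_p² = [(n₁-1)s₁² + (n₂-1)s₂²] / (n₁ + n₂ - 2) = [(21)(9.87²) + (18)(7.39²)] / 39 = 77.6608
SE = √(s_p²(1/n₁ + 1/n₂)) = √(77.6608 × (1/22 + 1/19)) = 2.7600
t = (x̄₁ - x̄₂) / SE = (65.18 - 61.19) / 2.7600 = 3.99 / 2.7600 = 1.446
p-value = 0.1563

Since p-value > α = 0.01, we fail to reject H₀.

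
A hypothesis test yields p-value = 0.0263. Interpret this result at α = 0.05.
Since p = 0.0263 < α = 0.05, reject H₀.
There is sufficient evidence to reject the null hypothesis; the result is statistically significant at the 0.05 level.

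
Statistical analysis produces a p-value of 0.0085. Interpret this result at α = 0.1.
Since p = 0.0085 < α = 0.1, reject H₀.
There is sufficient evidence to reject the null hypothesis; the result is statistically significant at the 0.1 level.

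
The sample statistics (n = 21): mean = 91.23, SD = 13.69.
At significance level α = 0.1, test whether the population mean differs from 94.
One-sample t-test:
H₀: μ = 94
H₁: μ ≠ 94
df = n - 1 = 20
t = (x̄ - μ₀) / (s/√n) = (91.23 - 94) / (13.69/√21) = -0.927
p-value = 0.3649

Since p-value > α = 0.1, we fail to reject H₀.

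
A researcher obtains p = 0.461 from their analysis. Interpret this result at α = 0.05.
Since p = 0.461 > α = 0.05, fail to reject H₀.
There is insufficient evidence to reject the null hypothesis; the result is not statistically significant at the 0.05 level.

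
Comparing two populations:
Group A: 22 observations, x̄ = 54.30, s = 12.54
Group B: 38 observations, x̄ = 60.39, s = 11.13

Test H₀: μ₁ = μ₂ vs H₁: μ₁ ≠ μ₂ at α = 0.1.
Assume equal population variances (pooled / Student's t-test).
Student's two-sample t-test (equal variances):
H₀: μ₁ = μ₂
H₁: μ₁ ≠ μ₂
df = n₁ + n₂ - 2 = 58
Pooled variance s_p² = [(n₁-1)s₁² + (n₂-1)s₂²] / (n₁ + n₂ - 2) = [(21)(12.54²) + (37)(11.13²)] / 58 = 135.9608
SE = √(s_p²(1/n₁ + 1/n₂)) = √(135.9608 × (1/22 + 1/38)) = 3.1238
t = (x̄₁ - x̄₂) / SE = (54.30 - 60.39) / 3.1238 = -6.09 / 3.1238 = -1.950
p-value = 0.0561

Since p-value < α = 0.1, we reject H₀.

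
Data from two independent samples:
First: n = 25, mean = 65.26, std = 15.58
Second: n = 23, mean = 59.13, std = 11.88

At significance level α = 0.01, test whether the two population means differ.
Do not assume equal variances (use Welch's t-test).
Welch's two-sample t-test:
H₀: μ₁ = μ₂
H₁: μ₁ ≠ μ₂
s₁²/n₁ = 15.58²/25 = 9.7095,  s₂²/n₂ = 11.88²/23 = 6.1363
SE = √(s₁²/n₁ + s₂²/n₂) = √(9.7095 + 6.1363) = 3.9807
df (Welch-Satterthwaite) = (s₁²/n₁ + s₂²/n₂)² / [(s₁²/n₁)²/(n₁-1) + (s₂²/n₂)²/(n₂-1)] ≈ 44.52
t = (x̄₁ - x̄₂) / SE = (65.26 - 59.13) / 3.9807 = 6.13 / 3.9807 = 1.540
p-value = 0.1307

Since p-value > α = 0.01, we fail to reject H₀.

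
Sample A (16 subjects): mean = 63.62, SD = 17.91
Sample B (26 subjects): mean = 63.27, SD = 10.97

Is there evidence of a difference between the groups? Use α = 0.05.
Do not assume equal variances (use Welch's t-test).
Welch's two-sample t-test:
H₀: μ₁ = μ₂
H₁: μ₁ ≠ μ₂
s₁²/n₁ = 17.91²/16 = 20.0480,  s₂²/n₂ = 10.97²/26 = 4.6285
SE = √(s₁²/n₁ + s₂²/n₂) = √(20.0480 + 4.6285) = 4.9675
df (Welch-Satterthwaite) = (s₁²/n₁ + s₂²/n₂)² / [(s₁²/n₁)²/(n₁-1) + (s₂²/n₂)²/(n₂-1)] ≈ 22.02
t = (x̄₁ - x̄₂) / SE = (63.62 - 63.27) / 4.9675 = 0.35 / 4.9675 = 0.070
p-value = 0.9445

Since p-value > α = 0.05, we fail to reject H₀.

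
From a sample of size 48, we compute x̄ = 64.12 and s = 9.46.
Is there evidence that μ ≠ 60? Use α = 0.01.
One-sample t-test:
H₀: μ = 60
H₁: μ ≠ 60
df = n - 1 = 47
t = (x̄ - μ₀) / (s/√n) = (64.12 - 60) / (9.46/√48) = 3.017
p-value = 0.0041

Since p-value < α = 0.01, we reject H₀.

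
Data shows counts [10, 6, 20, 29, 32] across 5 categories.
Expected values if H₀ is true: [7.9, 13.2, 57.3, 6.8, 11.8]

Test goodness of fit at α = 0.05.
Chi-square goodness of fit test:
H₀: observed counts match expected distribution
H₁: observed counts differ from expected distribution
df = k - 1 = 4
χ² = Σ(O - E)²/E
   = (10 - 7.9)²/7.9 + (6 - 13.2)²/13.2 + (20 - 57.3)²/57.3 + (29 - 6.8)²/6.8 + (32 - 11.8)²/11.8
   = 0.558 + 3.927 + 24.281 + 72.476 + 34.580
   = 135.82
p-value < 0.0001

Since p-value < α = 0.05, we reject H₀.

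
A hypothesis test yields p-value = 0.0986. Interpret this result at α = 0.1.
Since p = 0.0986 < α = 0.1, reject H₀.
There is sufficient evidence to reject the null hypothesis; the result is statistically significant at the 0.1 level.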